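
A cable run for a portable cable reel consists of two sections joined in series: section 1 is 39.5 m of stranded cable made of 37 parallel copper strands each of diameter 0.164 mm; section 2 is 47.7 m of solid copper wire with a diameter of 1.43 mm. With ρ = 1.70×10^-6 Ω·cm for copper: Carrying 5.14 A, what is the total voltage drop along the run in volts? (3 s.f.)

ρ = 1.70×10^-6 Ω·cm = 1.70×10^-8 Ω·m
Section 1: A_strand = π(8.2000e-05)² = 2.112e-08 m²; R₁ = ρL/(N·A_s) = (1.70×10^-8)(39.5)/(37×2.112e-08) = 0.8591 Ω
Section 2: A = π(d/2)² = π(7.1500e-04 m)² = 1.606e-06 m²
R₂ = (1.70×10^-8)(47.7)/(1.606e-06) = 0.5049 Ω
R = R₁ + R₂ = 1.364 Ω
V = IR = 5.14 × 1.364 = 7.01 V

7.01 V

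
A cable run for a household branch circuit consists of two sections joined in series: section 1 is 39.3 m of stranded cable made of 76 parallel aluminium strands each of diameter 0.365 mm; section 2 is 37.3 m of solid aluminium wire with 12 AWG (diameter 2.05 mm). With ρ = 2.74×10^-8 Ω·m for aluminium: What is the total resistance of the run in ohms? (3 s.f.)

Section 1: A_strand = π(1.8250e-04)² = 1.046e-07 m²; R₁ = ρL/(N·A_s) = (2.74×10^-8)(39.3)/(76×1.046e-07) = 0.1354 Ω
Section 2: A = π(2.05/2 mm)² = π(1.0250e-03 m)² = 3.301e-06 m²
R₂ = (2.74×10^-8)(37.3)/(3.301e-06) = 0.3096 Ω
R = R₁ + R₂ = 0.445 Ω

0.445 Ω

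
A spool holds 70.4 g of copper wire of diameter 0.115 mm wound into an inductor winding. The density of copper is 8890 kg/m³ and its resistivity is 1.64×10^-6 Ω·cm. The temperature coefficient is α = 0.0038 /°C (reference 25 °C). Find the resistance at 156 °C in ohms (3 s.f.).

ρ = 1.64×10^-6 Ω·cm = 1.64×10^-8 Ω·m
A = π(d/2)² = π(5.7500e-05 m)² = 1.0387e-08 m²
L = m/(density·A) = 0.0704/(8890×1.0387e-08) = 762.4 m
R = ρL/A = (1.64×10^-8)(762.4)/(1.0387e-08) = 1204 Ω
R(156 °C) = 1204 × (1 + 0.0038×131) = 1800 Ω

1800 Ω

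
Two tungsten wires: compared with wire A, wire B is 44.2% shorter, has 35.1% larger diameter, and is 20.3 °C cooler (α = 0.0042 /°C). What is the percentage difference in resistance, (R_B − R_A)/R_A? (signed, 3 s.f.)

R ∝ ρL/d² with ρ ∝ (1+αΔT), so R_B/R_A = (1 − 44.2/100) × (1 + 35.1/100)⁻² × (1 − 0.0042×20.3)
= 0.558 × 0.5479 × 0.9147 = 0.2797
(R_B − R_A)/R_A = 0.2797 − 1 = -72.0%

-72.0%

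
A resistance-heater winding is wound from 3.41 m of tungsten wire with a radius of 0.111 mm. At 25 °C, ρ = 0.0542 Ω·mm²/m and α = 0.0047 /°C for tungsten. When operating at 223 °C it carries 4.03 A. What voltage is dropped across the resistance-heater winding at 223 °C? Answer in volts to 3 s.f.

ρ = 0.0542 Ω·mm²/m = 5.42×10^-8 Ω·m
A = πr² = π(1.1100e-04 m)² = 3.871e-08 m²
R₍25₎ = ρL/A = (5.42×10^-8)(3.41)/(3.871e-08) = 4.775 Ω
R₍223₎ = R₍25₎(1 + αΔT) = 4.775 × (1 + 0.0047×198) = 9.218 Ω
V = IR = 4.03 × 9.218 = 37.1 V

37.1 V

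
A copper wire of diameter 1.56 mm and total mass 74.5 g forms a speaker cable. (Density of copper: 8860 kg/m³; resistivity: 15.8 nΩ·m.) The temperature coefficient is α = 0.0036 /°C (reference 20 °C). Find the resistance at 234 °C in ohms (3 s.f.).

ρ = 15.8 nΩ·m = 1.58×10^-8 Ω·m
A = π(d/2)² = π(7.8000e-04 m)² = 1.9113e-06 m²
L = m/(density·A) = 0.0745/(8860×1.9113e-06) = 4.399 m
R = ρL/A = (1.58×10^-8)(4.399)/(1.9113e-06) = 0.03637 Ω
R(234 °C) = 0.03637 × (1 + 0.0036×214) = 0.0644 Ω

0.0644 Ω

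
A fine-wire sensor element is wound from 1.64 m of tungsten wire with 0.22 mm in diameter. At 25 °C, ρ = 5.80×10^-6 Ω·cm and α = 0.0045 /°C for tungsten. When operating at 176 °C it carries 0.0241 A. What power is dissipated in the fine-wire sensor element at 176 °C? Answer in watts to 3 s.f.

ρ = 5.80×10^-6 Ω·cm = 5.80×10^-8 Ω·m
A = π(d/2)² = π(1.1000e-04 m)² = 3.801e-08 m²
R₍25₎ = ρL/A = (5.80×10^-8)(1.64)/(3.801e-08) = 2.502 Ω
R₍176₎ = R₍25₎(1 + αΔT) = 2.502 × (1 + 0.0045×151) = 4.203 Ω
P = I²R = (0.0241)² × 4.203 = 0.00244 W

0.00244 W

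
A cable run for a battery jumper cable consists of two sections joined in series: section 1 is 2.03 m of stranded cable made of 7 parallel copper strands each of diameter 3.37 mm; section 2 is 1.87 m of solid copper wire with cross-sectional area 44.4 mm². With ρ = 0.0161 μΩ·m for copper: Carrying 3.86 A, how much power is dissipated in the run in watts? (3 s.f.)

0.0179 W

ρ = 0.0161 μΩ·m = 1.61×10^-8 Ω·m
Section 1: A_strand = π(1.6850e-03)² = 8.920e-06 m²; R₁ = ρL/(N·A_s) = (1.61×10^-8)(2.03)/(7×8.920e-06) = 5.234×10^-4 Ω
Section 2: A = 44.4 mm² = 4.440e-05 m²
R₂ = (1.61×10^-8)(1.87)/(4.440e-05) = 6.781×10^-4 Ω
R = R₁ + R₂ = 0.001202 Ω
P = I²R = (3.86)² × 0.001202 = 0.0179 W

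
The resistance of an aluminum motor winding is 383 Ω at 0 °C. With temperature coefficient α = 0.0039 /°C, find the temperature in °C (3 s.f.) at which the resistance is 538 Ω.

104 °C

R = R₀(1 + α(T − T₀)) ⇒ T = T₀ + (R/R₀ − 1)/α
T = 0 + (538/383 − 1)/0.0039 = 0 + (0.4047)/0.0039 = 104 °C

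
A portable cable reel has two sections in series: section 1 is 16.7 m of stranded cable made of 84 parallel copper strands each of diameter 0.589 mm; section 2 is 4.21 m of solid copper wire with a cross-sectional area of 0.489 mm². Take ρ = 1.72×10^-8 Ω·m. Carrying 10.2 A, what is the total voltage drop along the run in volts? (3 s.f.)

Section 1: A_strand = π(2.9450e-04)² = 2.725e-07 m²; R₁ = ρL/(N·A_s) = (1.72×10^-8)(16.7)/(84×2.725e-07) = 0.01255 Ω
Section 2: A = 0.489 mm² = 4.890e-07 m²
R₂ = (1.72×10^-8)(4.21)/(4.890e-07) = 0.1481 Ω
R = R₁ + R₂ = 0.1606 Ω
V = IR = 10.2 × 0.1606 = 1.64 V

1.64 V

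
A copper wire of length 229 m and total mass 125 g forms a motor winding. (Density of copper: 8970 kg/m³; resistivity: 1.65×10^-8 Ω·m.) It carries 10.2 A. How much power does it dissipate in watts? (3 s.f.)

A = m/(density·L) = 0.125/(8970×229) = 6.0853e-08 m²
R = ρL/A = (1.65×10^-8)(229)/(6.0853e-08) = 62.09 Ω
P = I²R = (10.2)² × 62.09 = 6460 W

6460 W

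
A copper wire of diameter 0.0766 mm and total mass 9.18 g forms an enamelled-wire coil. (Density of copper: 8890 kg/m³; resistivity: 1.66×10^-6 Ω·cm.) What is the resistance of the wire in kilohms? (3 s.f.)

ρ = 1.66×10^-6 Ω·cm = 1.66×10^-8 Ω·m
A = π(d/2)² = π(3.8300e-05 m)² = 4.6084e-09 m²
L = m/(density·A) = 0.00918/(8890×4.6084e-09) = 224.1 m
R = ρL/A = (1.66×10^-8)(224.1)/(4.6084e-09) = 0.807 kΩ

0.807 kΩ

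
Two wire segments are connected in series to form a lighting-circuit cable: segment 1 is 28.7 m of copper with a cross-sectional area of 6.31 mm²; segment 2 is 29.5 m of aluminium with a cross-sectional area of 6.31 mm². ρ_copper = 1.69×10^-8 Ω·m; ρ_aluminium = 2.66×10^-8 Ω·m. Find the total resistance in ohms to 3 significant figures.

0.201 Ω

Segment 1: A = 6.31 mm² = 6.310e-06 m²
R₁ = ρL/A = (1.69×10^-8)(28.7)/(6.310e-06) = 0.07687 Ω
R₂ = (2.66×10^-8)(29.5)/(6.310e-06) = 0.1244 Ω
R = R₁ + R₂ = 0.201 Ω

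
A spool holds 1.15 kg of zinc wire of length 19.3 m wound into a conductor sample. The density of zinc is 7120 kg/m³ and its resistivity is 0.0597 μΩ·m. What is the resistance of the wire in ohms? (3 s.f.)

ρ = 0.0597 μΩ·m = 5.97×10^-8 Ω·m
A = m/(density·L) = 1.15/(7120×19.3) = 8.3687e-06 m²
R = ρL/A = (5.97×10^-8)(19.3)/(8.3687e-06) = 0.138 Ω

0.138 Ω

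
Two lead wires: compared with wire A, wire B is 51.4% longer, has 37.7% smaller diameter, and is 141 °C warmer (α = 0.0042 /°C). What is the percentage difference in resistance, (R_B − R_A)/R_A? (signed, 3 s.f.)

521%

R ∝ ρL/d² with ρ ∝ (1+αΔT), so R_B/R_A = (1 + 51.4/100) × (1 − 37.7/100)⁻² × (1 + 0.0042×141)
= 1.514 × 2.576 × 1.592 = 6.211
(R_B − R_A)/R_A = 6.211 − 1 = 521%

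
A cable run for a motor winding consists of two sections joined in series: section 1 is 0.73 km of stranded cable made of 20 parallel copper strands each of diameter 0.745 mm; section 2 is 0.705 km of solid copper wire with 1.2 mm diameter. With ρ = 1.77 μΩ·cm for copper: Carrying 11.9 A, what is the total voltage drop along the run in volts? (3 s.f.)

ρ = 1.77 μΩ·cm = 1.77×10^-8 Ω·m
Section 1: A_strand = π(3.7250e-04)² = 4.359e-07 m²; R₁ = ρL/(N·A_s) = (1.77×10^-8)(730)/(20×4.359e-07) = 1.482 Ω
Section 2: A = π(d/2)² = π(6.0000e-04 m)² = 1.131e-06 m²
R₂ = (1.77×10^-8)(705)/(1.131e-06) = 11.03 Ω
R = R₁ + R₂ = 12.52 Ω
V = IR = 11.9 × 12.52 = 149 V

149 V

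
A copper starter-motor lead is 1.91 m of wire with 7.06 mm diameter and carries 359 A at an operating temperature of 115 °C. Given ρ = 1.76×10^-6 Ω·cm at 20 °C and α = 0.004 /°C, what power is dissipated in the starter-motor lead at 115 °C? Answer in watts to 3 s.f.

153 W

ρ = 1.76×10^-6 Ω·cm = 1.76×10^-8 Ω·m
A = π(d/2)² = π(3.5300e-03 m)² = 3.915e-05 m²
R₍20₎ = ρL/A = (1.76×10^-8)(1.91)/(3.915e-05) = 8.587×10^-4 Ω
R₍115₎ = R₍20₎(1 + αΔT) = 8.587×10^-4 × (1 + 0.004×95) = 0.001185 Ω
P = I²R = (359)² × 0.001185 = 153 W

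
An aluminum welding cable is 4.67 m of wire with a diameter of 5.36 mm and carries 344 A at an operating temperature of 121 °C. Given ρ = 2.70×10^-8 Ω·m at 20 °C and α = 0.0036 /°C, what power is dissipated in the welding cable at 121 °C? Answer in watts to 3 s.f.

A = π(d/2)² = π(2.6800e-03 m)² = 2.256e-05 m²
R₍20₎ = ρL/A = (2.70×10^-8)(4.67)/(2.256e-05) = 0.005588 Ω
R₍121₎ = R₍20₎(1 + αΔT) = 0.005588 × (1 + 0.0036×101) = 0.00762 Ω
P = I²R = (344)² × 0.00762 = 902 W

902 W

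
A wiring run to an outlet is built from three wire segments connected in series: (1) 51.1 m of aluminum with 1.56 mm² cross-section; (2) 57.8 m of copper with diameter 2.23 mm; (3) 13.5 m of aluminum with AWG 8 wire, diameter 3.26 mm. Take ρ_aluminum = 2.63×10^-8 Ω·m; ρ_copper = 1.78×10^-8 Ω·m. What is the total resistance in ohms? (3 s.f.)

1.17 Ω

Seg 1: A = 1.56 mm² = 1.560e-06 m²
R_1 = (2.63×10^-8)(51.1)/(1.560e-06) = 0.8615 Ω
Seg 2: A = π(d/2)² = π(1.1150e-03 m)² = 3.906e-06 m²
R_2 = (1.78×10^-8)(57.8)/(3.906e-06) = 0.2634 Ω
Seg 3: A = π(3.26/2 mm)² = π(1.6300e-03 m)² = 8.347e-06 m²
R_3 = (2.63×10^-8)(13.5)/(8.347e-06) = 0.04254 Ω
R_total = R_1 + R_2 + R_3 = 1.17 Ω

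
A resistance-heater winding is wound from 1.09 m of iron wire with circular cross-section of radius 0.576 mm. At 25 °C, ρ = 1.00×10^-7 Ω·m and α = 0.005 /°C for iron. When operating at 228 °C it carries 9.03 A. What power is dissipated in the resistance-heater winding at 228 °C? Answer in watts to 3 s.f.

17.2 W

A = πr² = π(5.7600e-04 m)² = 1.042e-06 m²
R₍25₎ = ρL/A = (1.00×10^-7)(1.09)/(1.042e-06) = 0.1046 Ω
R₍228₎ = R₍25₎(1 + αΔT) = 0.1046 × (1 + 0.005×203) = 0.2107 Ω
P = I²R = (9.03)² × 0.2107 = 17.2 W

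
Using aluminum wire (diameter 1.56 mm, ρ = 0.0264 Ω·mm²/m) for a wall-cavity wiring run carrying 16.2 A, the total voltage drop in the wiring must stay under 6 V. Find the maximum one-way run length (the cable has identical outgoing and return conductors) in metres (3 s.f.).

ρ = 0.0264 Ω·mm²/m = 2.64×10^-8 Ω·m
A = π(d/2)² = π(7.8000e-04 m)² = 1.911e-06 m²
L_max = V_max·A/(2·ρI) = (6)(1.911e-06)/(2×2.64×10^-8×16.2) = 13.4 m

13.4 m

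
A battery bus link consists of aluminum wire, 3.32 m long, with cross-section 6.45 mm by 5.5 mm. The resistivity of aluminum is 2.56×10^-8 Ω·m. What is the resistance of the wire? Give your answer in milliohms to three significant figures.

2.40 mΩ

A = 6.45 × 5.5 mm² = 35.5 mm² = 3.548e-05 m²
R = ρL/A = (2.56×10^-8)(3.32 m)/(3.548e-05 m²) = 2.40 mΩ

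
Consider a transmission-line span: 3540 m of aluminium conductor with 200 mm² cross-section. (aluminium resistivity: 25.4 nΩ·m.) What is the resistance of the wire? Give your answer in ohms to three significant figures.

0.450 Ω

ρ = 25.4 nΩ·m = 2.54×10^-8 Ω·m
A = 200 mm² = 2.000e-04 m²
R = ρL/A = (2.54×10^-8)(3540 m)/(2.000e-04 m²) = 0.450 Ω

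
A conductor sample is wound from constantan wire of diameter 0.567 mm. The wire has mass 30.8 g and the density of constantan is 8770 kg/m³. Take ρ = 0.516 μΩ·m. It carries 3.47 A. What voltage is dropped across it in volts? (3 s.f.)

98.6 V

ρ = 0.516 μΩ·m = 5.16×10^-7 Ω·m
A = π(d/2)² = π(2.8350e-04 m)² = 2.5250e-07 m²
L = m/(density·A) = 0.0308/(8770×2.5250e-07) = 13.91 m
R = ρL/A = (5.16×10^-7)(13.91)/(2.5250e-07) = 28.42 Ω
V = IR = 3.47 × 28.42 = 98.6 V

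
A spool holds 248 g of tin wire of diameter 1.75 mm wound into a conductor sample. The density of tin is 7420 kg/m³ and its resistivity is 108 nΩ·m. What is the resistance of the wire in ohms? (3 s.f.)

ρ = 108 nΩ·m = 1.08×10^-7 Ω·m
A = π(d/2)² = π(8.7500e-04 m)² = 2.4053e-06 m²
L = m/(density·A) = 0.248/(7420×2.4053e-06) = 13.9 m
R = ρL/A = (1.08×10^-7)(13.9)/(2.4053e-06) = 0.624 Ω

0.624 Ω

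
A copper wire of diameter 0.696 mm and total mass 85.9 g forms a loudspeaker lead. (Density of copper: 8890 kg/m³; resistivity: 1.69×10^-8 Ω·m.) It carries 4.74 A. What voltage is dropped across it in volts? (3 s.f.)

A = π(d/2)² = π(3.4800e-04 m)² = 3.8046e-07 m²
L = m/(density·A) = 0.0859/(8890×3.8046e-07) = 25.4 m
R = ρL/A = (1.69×10^-8)(25.4)/(3.8046e-07) = 1.128 Ω
V = IR = 4.74 × 1.128 = 5.35 V

5.35 V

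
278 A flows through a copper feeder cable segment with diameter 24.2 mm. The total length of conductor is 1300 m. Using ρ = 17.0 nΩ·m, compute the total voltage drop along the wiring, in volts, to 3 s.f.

13.4 V

ρ = 17.0 nΩ·m = 1.70×10^-8 Ω·m
A = π(d/2)² = π(1.2100e-02 m)² = 4.600e-04 m²
R = ρL/A = (1.70×10^-8)(1300)/(4.600e-04) = 0.04805 Ω
V = IR = 278 × 0.04805 = 13.4 V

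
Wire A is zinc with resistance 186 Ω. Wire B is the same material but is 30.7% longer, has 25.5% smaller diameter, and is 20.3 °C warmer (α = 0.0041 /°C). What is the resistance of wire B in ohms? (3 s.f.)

R ∝ ρL/d² with ρ ∝ (1+αΔT), so R_B/R_A = (1 + 30.7/100) × (1 − 25.5/100)⁻² × (1 + 0.0041×20.3)
= 1.307 × 1.802 × 1.083 = 2.551
R_B = 2.551 × 186 = 474 Ω

474 Ω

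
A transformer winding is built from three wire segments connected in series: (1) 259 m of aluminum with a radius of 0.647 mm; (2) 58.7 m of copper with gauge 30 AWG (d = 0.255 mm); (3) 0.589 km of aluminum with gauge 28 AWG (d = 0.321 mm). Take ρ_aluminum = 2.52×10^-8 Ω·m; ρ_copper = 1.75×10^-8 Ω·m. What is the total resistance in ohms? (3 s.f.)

Seg 1: A = πr² = π(6.4700e-04 m)² = 1.315e-06 m²
R_1 = (2.52×10^-8)(259)/(1.315e-06) = 4.963 Ω
Seg 2: A = π(0.255/2 mm)² = π(1.2750e-04 m)² = 5.107e-08 m²
R_2 = (1.75×10^-8)(58.7)/(5.107e-08) = 20.11 Ω
Seg 3: A = π(0.321/2 mm)² = π(1.6050e-04 m)² = 8.093e-08 m²
R_3 = (2.52×10^-8)(589)/(8.093e-08) = 183.4 Ω
R_total = R_1 + R_2 + R_3 = 208 Ω

208 Ω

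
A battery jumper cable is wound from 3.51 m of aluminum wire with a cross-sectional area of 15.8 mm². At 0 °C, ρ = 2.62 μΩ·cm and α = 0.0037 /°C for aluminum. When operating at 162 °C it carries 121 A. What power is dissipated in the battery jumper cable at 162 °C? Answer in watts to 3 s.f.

ρ = 2.62 μΩ·cm = 2.62×10^-8 Ω·m
A = 15.8 mm² = 1.580e-05 m²
R₍0₎ = ρL/A = (2.62×10^-8)(3.51)/(1.580e-05) = 0.00582 Ω
R₍162₎ = R₍0₎(1 + αΔT) = 0.00582 × (1 + 0.0037×162) = 0.009309 Ω
P = I²R = (121)² × 0.009309 = 136 W

136 W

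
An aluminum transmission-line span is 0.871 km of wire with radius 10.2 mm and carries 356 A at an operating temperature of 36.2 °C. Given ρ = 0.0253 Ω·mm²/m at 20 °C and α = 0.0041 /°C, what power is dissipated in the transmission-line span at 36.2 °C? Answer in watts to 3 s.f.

9110 W

ρ = 0.0253 Ω·mm²/m = 2.53×10^-8 Ω·m
A = πr² = π(1.0200e-02 m)² = 3.269e-04 m²
R₍20₎ = ρL/A = (2.53×10^-8)(871)/(3.269e-04) = 0.06742 Ω
R₍36.2₎ = R₍20₎(1 + αΔT) = 0.06742 × (1 + 0.0041×16.2) = 0.0719 Ω
P = I²R = (356)² × 0.0719 = 9110 W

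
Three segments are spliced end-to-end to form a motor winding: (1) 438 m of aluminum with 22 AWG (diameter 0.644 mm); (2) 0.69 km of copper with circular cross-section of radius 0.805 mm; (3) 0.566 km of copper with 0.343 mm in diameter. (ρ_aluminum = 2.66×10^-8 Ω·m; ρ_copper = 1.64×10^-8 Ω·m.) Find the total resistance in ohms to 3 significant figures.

142 Ω

Seg 1: A = π(0.644/2 mm)² = π(3.2200e-04 m)² = 3.257e-07 m²
R_1 = (2.66×10^-8)(438)/(3.257e-07) = 35.77 Ω
Seg 2: A = πr² = π(8.0500e-04 m)² = 2.036e-06 m²
R_2 = (1.64×10^-8)(690)/(2.036e-06) = 5.558 Ω
Seg 3: A = π(d/2)² = π(1.7150e-04 m)² = 9.240e-08 m²
R_3 = (1.64×10^-8)(566)/(9.240e-08) = 100.5 Ω
R_total = R_1 + R_2 + R_3 = 142 Ω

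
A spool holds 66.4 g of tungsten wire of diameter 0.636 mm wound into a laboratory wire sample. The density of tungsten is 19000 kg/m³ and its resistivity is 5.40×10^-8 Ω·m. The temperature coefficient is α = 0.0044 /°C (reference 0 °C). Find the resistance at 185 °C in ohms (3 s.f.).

3.39 Ω

A = π(d/2)² = π(3.1800e-04 m)² = 3.1769e-07 m²
L = m/(density·A) = 0.0664/(19000×3.1769e-07) = 11 m
R = ρL/A = (5.40×10^-8)(11)/(3.1769e-07) = 1.87 Ω
R(185 °C) = 1.87 × (1 + 0.0044×185) = 3.39 Ω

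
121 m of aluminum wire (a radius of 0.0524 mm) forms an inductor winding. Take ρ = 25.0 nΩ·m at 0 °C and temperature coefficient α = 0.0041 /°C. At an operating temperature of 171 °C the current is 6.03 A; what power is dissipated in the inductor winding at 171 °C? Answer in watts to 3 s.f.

21700 W

ρ = 25.0 nΩ·m = 2.50×10^-8 Ω·m
A = πr² = π(5.2400e-05 m)² = 8.626e-09 m²
R₍0₎ = ρL/A = (2.50×10^-8)(121)/(8.626e-09) = 350.7 Ω
R₍171₎ = R₍0₎(1 + αΔT) = 350.7 × (1 + 0.0041×171) = 596.5 Ω
P = I²R = (6.03)² × 596.5 = 21700 W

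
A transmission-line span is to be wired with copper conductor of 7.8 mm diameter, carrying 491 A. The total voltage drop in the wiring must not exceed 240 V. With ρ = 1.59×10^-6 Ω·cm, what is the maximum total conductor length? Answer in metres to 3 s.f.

ρ = 1.59×10^-6 Ω·cm = 1.59×10^-8 Ω·m
A = π(d/2)² = π(3.9000e-03 m)² = 4.778e-05 m²
L_max = V_max·A/(1·ρI) = (240)(4.778e-05)/(1.59×10^-8×491) = 1470 m

1470 m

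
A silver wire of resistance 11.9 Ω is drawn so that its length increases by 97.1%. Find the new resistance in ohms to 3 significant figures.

k = 1 + 97.1/100 = 1.971; volume constant ⇒ A' = A/k, so R' = k²R.
R' = 3.885 × 11.9 = 46.2 Ω

46.2 Ω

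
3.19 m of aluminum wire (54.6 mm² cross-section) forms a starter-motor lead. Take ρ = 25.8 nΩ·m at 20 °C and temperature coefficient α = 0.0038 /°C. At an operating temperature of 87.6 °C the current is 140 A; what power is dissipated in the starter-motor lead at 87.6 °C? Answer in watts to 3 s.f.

37.1 W

ρ = 25.8 nΩ·m = 2.58×10^-8 Ω·m
A = 54.6 mm² = 5.460e-05 m²
R₍20₎ = ρL/A = (2.58×10^-8)(3.19)/(5.460e-05) = 0.001507 Ω
R₍87.6₎ = R₍20₎(1 + αΔT) = 0.001507 × (1 + 0.0038×67.6) = 0.001895 Ω
P = I²R = (140)² × 0.001895 = 37.1 W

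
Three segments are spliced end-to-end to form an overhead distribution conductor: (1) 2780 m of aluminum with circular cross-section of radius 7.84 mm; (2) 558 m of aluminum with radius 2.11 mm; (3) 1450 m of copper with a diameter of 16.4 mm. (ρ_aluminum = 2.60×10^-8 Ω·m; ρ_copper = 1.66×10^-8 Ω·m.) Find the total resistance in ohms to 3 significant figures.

Seg 1: A = πr² = π(7.8400e-03 m)² = 1.931e-04 m²
R_1 = (2.60×10^-8)(2780)/(1.931e-04) = 0.3743 Ω
Seg 2: A = πr² = π(2.1100e-03 m)² = 1.399e-05 m²
R_2 = (2.60×10^-8)(558)/(1.399e-05) = 1.037 Ω
Seg 3: A = π(d/2)² = π(8.2000e-03 m)² = 2.112e-04 m²
R_3 = (1.66×10^-8)(1450)/(2.112e-04) = 0.1139 Ω
R_total = R_1 + R_2 + R_3 = 1.53 Ω

1.53 Ω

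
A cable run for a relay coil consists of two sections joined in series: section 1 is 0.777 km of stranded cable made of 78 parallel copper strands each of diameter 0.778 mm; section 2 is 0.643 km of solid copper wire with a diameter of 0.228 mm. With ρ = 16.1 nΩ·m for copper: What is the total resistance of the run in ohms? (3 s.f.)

ρ = 16.1 nΩ·m = 1.61×10^-8 Ω·m
Section 1: A_strand = π(3.8900e-04)² = 4.754e-07 m²; R₁ = ρL/(N·A_s) = (1.61×10^-8)(777)/(78×4.754e-07) = 0.3374 Ω
Section 2: A = π(d/2)² = π(1.1400e-04 m)² = 4.083e-08 m²
R₂ = (1.61×10^-8)(643)/(4.083e-08) = 253.6 Ω
R = R₁ + R₂ = 254 Ω

254 Ω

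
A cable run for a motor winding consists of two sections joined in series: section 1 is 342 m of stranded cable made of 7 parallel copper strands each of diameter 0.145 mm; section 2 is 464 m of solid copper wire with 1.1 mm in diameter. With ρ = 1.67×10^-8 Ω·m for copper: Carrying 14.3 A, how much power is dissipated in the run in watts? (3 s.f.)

11800 W

Section 1: A_strand = π(7.2500e-05)² = 1.651e-08 m²; R₁ = ρL/(N·A_s) = (1.67×10^-8)(342)/(7×1.651e-08) = 49.41 Ω
Section 2: A = π(d/2)² = π(5.5000e-04 m)² = 9.503e-07 m²
R₂ = (1.67×10^-8)(464)/(9.503e-07) = 8.154 Ω
R = R₁ + R₂ = 57.56 Ω
P = I²R = (14.3)² × 57.56 = 11800 W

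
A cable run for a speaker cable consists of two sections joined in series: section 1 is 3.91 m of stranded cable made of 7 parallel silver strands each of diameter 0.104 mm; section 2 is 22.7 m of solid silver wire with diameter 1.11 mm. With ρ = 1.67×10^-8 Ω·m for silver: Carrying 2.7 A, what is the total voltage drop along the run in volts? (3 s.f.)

4.02 V

Section 1: A_strand = π(5.2000e-05)² = 8.495e-09 m²; R₁ = ρL/(N·A_s) = (1.67×10^-8)(3.91)/(7×8.495e-09) = 1.098 Ω
Section 2: A = π(d/2)² = π(5.5500e-04 m)² = 9.677e-07 m²
R₂ = (1.67×10^-8)(22.7)/(9.677e-07) = 0.3917 Ω
R = R₁ + R₂ = 1.49 Ω
V = IR = 2.7 × 1.49 = 4.02 V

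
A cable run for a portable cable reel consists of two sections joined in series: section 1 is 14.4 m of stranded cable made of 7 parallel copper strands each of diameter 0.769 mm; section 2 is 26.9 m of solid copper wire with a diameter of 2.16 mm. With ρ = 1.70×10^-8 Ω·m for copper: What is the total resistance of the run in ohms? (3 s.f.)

0.200 Ω

Section 1: A_strand = π(3.8450e-04)² = 4.645e-07 m²; R₁ = ρL/(N·A_s) = (1.70×10^-8)(14.4)/(7×4.645e-07) = 0.0753 Ω
Section 2: A = π(d/2)² = π(1.0800e-03 m)² = 3.664e-06 m²
R₂ = (1.70×10^-8)(26.9)/(3.664e-06) = 0.1248 Ω
R = R₁ + R₂ = 0.200 Ω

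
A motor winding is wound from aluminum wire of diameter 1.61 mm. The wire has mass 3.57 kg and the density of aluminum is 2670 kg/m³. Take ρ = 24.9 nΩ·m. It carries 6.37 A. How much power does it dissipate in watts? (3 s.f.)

326 W

ρ = 24.9 nΩ·m = 2.49×10^-8 Ω·m
A = π(d/2)² = π(8.0500e-04 m)² = 2.0358e-06 m²
L = m/(density·A) = 3.57/(2670×2.0358e-06) = 656.8 m
R = ρL/A = (2.49×10^-8)(656.8)/(2.0358e-06) = 8.033 Ω
P = I²R = (6.37)² × 8.033 = 326 W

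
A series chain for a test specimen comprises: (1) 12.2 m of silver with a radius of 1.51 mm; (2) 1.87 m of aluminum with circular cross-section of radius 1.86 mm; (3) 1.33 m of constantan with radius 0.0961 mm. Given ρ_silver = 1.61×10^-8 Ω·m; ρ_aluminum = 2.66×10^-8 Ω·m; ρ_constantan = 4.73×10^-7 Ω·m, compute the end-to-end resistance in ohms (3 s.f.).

21.7 Ω

Seg 1: A = πr² = π(1.5100e-03 m)² = 7.163e-06 m²
R_1 = (1.61×10^-8)(12.2)/(7.163e-06) = 0.02742 Ω
Seg 2: A = πr² = π(1.8600e-03 m)² = 1.087e-05 m²
R_2 = (2.66×10^-8)(1.87)/(1.087e-05) = 0.004577 Ω
Seg 3: A = πr² = π(9.6100e-05 m)² = 2.901e-08 m²
R_3 = (4.73×10^-7)(1.33)/(2.901e-08) = 21.68 Ω
R_total = R_1 + R_2 + R_3 = 21.7 Ω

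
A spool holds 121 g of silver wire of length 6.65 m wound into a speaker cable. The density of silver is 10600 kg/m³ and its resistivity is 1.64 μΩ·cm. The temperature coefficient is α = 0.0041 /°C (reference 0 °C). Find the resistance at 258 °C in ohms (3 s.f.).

ρ = 1.64 μΩ·cm = 1.64×10^-8 Ω·m
A = m/(density·L) = 0.121/(10600×6.65) = 1.7166e-06 m²
R = ρL/A = (1.64×10^-8)(6.65)/(1.7166e-06) = 0.06353 Ω
R(258 °C) = 0.06353 × (1 + 0.0041×258) = 0.131 Ω

0.131 Ω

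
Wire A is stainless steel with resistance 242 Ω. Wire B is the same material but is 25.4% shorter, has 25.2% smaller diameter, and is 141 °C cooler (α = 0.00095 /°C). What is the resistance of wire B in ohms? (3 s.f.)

R ∝ ρL/d² with ρ ∝ (1+αΔT), so R_B/R_A = (1 − 25.4/100) × (1 − 25.2/100)⁻² × (1 − 0.00095×141)
= 0.746 × 1.787 × 0.866 = 1.155
R_B = 1.155 × 242 = 279 Ω

279 Ω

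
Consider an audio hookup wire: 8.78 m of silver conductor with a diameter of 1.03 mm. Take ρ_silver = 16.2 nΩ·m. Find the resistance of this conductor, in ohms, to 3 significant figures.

0.171 Ω

ρ = 16.2 nΩ·m = 1.62×10^-8 Ω·m
A = π(d/2)² = π(5.1500e-04 m)² = 8.332e-07 m²
R = ρL/A = (1.62×10^-8)(8.78 m)/(8.332e-07 m²) = 0.171 Ω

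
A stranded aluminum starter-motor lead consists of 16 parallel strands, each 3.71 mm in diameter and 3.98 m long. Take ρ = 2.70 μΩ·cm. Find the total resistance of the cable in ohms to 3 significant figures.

ρ = 2.70 μΩ·cm = 2.70×10^-8 Ω·m
A_strand = π(1.8550e-03 m)² = 1.081e-05 m²
R_strand = ρL/A = (2.70×10^-8)(3.98)/(1.081e-05) = 0.009941 Ω
R_total = R_strand/N = 0.009941/16 = 6.21×10^-4 Ω

6.21×10^-4 Ω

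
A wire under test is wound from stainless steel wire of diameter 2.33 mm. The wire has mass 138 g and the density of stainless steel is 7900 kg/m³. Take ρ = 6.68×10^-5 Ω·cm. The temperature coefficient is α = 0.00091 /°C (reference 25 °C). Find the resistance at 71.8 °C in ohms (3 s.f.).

ρ = 6.68×10^-5 Ω·cm = 6.68×10^-7 Ω·m
A = π(d/2)² = π(1.1650e-03 m)² = 4.2638e-06 m²
L = m/(density·A) = 0.138/(7900×4.2638e-06) = 4.097 m
R = ρL/A = (6.68×10^-7)(4.097)/(4.2638e-06) = 0.6418 Ω
R(71.8 °C) = 0.6418 × (1 + 0.00091×46.8) = 0.669 Ω

0.669 Ω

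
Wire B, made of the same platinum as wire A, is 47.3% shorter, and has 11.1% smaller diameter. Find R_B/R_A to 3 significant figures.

0.667

R ∝ L/d², so R_B/R_A = (1 − 47.3/100) × (1 − 11.1/100)⁻²
= 0.527 × 1.265 = 0.667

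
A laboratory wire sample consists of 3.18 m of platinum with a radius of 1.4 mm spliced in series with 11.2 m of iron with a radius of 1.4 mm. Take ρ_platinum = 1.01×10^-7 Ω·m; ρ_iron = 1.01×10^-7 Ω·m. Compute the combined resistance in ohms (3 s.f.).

Segment 1: A = πr² = π(1.4000e-03 m)² = 6.158e-06 m²
R₁ = ρL/A = (1.01×10^-7)(3.18)/(6.158e-06) = 0.05216 Ω
R₂ = (1.01×10^-7)(11.2)/(6.158e-06) = 0.1837 Ω
R = R₁ + R₂ = 0.236 Ω

0.236 Ω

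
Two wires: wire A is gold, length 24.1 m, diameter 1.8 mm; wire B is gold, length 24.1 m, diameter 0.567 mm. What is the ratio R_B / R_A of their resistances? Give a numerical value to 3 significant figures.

R ∝ ρL/d², so R_B/R_A = (d_A/d_B)²
= (1.8/0.567)² = 10.1

10.1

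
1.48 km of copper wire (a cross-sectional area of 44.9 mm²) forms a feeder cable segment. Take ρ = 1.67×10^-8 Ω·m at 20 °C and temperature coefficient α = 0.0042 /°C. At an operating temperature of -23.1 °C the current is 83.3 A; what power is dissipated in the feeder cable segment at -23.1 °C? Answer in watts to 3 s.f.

A = 44.9 mm² = 4.490e-05 m²
R₍20₎ = ρL/A = (1.67×10^-8)(1480)/(4.490e-05) = 0.5505 Ω
R₍-23.1₎ = R₍20₎(1 + αΔT) = 0.5505 × (1 + 0.0042×-43.1) = 0.4508 Ω
P = I²R = (83.3)² × 0.4508 = 3130 W

3130 W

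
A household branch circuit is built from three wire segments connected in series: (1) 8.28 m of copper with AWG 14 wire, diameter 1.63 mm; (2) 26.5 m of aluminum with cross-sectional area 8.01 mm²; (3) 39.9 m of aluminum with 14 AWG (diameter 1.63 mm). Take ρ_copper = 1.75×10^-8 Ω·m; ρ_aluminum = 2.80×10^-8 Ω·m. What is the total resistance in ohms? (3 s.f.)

0.697 Ω

Seg 1: A = π(1.63/2 mm)² = π(8.1500e-04 m)² = 2.087e-06 m²
R_1 = (1.75×10^-8)(8.28)/(2.087e-06) = 0.06944 Ω
Seg 2: A = 8.01 mm² = 8.010e-06 m²
R_2 = (2.80×10^-8)(26.5)/(8.010e-06) = 0.09263 Ω
Seg 3: A = π(1.63/2 mm)² = π(8.1500e-04 m)² = 2.087e-06 m²
R_3 = (2.80×10^-8)(39.9)/(2.087e-06) = 0.5354 Ω
R_total = R_1 + R_2 + R_3 = 0.697 Ω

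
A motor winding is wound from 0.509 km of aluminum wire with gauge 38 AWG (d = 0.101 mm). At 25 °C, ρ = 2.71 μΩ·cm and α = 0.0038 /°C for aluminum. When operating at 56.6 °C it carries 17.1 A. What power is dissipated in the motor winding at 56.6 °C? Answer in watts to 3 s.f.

5.64×10^5 W

ρ = 2.71 μΩ·cm = 2.71×10^-8 Ω·m
A = π(0.101/2 mm)² = π(5.0500e-05 m)² = 8.012e-09 m²
R₍25₎ = ρL/A = (2.71×10^-8)(509)/(8.012e-09) = 1722 Ω
R₍56.6₎ = R₍25₎(1 + αΔT) = 1722 × (1 + 0.0038×31.6) = 1928 Ω
P = I²R = (17.1)² × 1928 = 5.64×10^5 W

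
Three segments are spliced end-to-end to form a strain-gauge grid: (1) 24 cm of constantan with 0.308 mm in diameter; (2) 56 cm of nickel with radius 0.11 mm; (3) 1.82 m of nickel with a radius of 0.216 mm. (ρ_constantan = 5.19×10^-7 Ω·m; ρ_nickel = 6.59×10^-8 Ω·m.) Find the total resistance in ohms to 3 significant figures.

3.46 Ω

Seg 1: A = π(d/2)² = π(1.5400e-04 m)² = 7.451e-08 m²
R_1 = (5.19×10^-7)(0.24)/(7.451e-08) = 1.672 Ω
Seg 2: A = πr² = π(1.1000e-04 m)² = 3.801e-08 m²
R_2 = (6.59×10^-8)(0.56)/(3.801e-08) = 0.9708 Ω
Seg 3: A = πr² = π(2.1600e-04 m)² = 1.466e-07 m²
R_3 = (6.59×10^-8)(1.82)/(1.466e-07) = 0.8183 Ω
R_total = R_1 + R_2 + R_3 = 3.46 Ω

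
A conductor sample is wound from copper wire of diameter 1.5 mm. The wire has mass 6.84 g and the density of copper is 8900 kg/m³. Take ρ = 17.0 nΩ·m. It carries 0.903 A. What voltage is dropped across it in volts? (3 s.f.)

ρ = 17.0 nΩ·m = 1.70×10^-8 Ω·m
A = π(d/2)² = π(7.5000e-04 m)² = 1.7671e-06 m²
L = m/(density·A) = 0.00684/(8900×1.7671e-06) = 0.4349 m
R = ρL/A = (1.70×10^-8)(0.4349)/(1.7671e-06) = 0.004184 Ω
V = IR = 0.903 × 0.004184 = 0.00378 V

0.00378 V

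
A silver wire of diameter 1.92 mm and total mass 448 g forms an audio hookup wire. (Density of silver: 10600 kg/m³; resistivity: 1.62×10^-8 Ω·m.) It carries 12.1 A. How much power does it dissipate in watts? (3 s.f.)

A = π(d/2)² = π(9.6000e-04 m)² = 2.8953e-06 m²
L = m/(density·A) = 0.448/(10600×2.8953e-06) = 14.6 m
R = ρL/A = (1.62×10^-8)(14.6)/(2.8953e-06) = 0.08168 Ω
P = I²R = (12.1)² × 0.08168 = 12.0 W

12.0 W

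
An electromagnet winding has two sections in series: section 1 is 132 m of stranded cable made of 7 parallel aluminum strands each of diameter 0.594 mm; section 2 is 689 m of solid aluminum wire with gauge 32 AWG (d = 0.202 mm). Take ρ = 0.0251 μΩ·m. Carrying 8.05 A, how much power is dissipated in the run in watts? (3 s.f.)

ρ = 0.0251 μΩ·m = 2.51×10^-8 Ω·m
Section 1: A_strand = π(2.9700e-04)² = 2.771e-07 m²; R₁ = ρL/(N·A_s) = (2.51×10^-8)(132)/(7×2.771e-07) = 1.708 Ω
Section 2: A = π(0.202/2 mm)² = π(1.0100e-04 m)² = 3.205e-08 m²
R₂ = (2.51×10^-8)(689)/(3.205e-08) = 539.6 Ω
R = R₁ + R₂ = 541.3 Ω
P = I²R = (8.05)² × 541.3 = 35100 W

35100 W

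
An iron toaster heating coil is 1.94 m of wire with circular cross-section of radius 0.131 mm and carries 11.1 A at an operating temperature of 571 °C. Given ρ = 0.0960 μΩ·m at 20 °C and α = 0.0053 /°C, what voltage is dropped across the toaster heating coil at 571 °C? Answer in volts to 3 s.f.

ρ = 0.0960 μΩ·m = 9.60×10^-8 Ω·m
A = πr² = π(1.3100e-04 m)² = 5.391e-08 m²
R₍20₎ = ρL/A = (9.60×10^-8)(1.94)/(5.391e-08) = 3.454 Ω
R₍571₎ = R₍20₎(1 + αΔT) = 3.454 × (1 + 0.0053×551) = 13.54 Ω
V = IR = 11.1 × 13.54 = 150 V

150 V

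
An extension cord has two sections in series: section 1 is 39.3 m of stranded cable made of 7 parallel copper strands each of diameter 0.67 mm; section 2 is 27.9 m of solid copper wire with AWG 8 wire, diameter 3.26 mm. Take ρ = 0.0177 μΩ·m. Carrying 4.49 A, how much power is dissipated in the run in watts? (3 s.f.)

6.87 W

ρ = 0.0177 μΩ·m = 1.77×10^-8 Ω·m
Section 1: A_strand = π(3.3500e-04)² = 3.526e-07 m²; R₁ = ρL/(N·A_s) = (1.77×10^-8)(39.3)/(7×3.526e-07) = 0.2819 Ω
Section 2: A = π(3.26/2 mm)² = π(1.6300e-03 m)² = 8.347e-06 m²
R₂ = (1.77×10^-8)(27.9)/(8.347e-06) = 0.05916 Ω
R = R₁ + R₂ = 0.341 Ω
P = I²R = (4.49)² × 0.341 = 6.87 W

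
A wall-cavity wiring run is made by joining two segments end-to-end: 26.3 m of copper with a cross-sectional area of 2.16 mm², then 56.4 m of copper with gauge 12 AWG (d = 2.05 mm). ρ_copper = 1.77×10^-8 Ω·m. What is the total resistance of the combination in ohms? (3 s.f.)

Segment 1: A = 2.16 mm² = 2.160e-06 m²
R₁ = ρL/A = (1.77×10^-8)(26.3)/(2.160e-06) = 0.2155 Ω
Segment 2: A = π(2.05/2 mm)² = π(1.0250e-03 m)² = 3.301e-06 m²
R₂ = (1.77×10^-8)(56.4)/(3.301e-06) = 0.3025 Ω
R = R₁ + R₂ = 0.518 Ω

0.518 Ω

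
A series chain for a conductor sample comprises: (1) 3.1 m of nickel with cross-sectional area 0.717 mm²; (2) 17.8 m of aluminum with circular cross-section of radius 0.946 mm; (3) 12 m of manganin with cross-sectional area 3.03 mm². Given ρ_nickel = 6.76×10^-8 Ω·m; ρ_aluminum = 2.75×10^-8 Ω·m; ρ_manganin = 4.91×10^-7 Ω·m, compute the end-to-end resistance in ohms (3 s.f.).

2.41 Ω

Seg 1: A = 0.717 mm² = 7.170e-07 m²
R_1 = (6.76×10^-8)(3.1)/(7.170e-07) = 0.2923 Ω
Seg 2: A = πr² = π(9.4600e-04 m)² = 2.811e-06 m²
R_2 = (2.75×10^-8)(17.8)/(2.811e-06) = 0.1741 Ω
Seg 3: A = 3.03 mm² = 3.030e-06 m²
R_3 = (4.91×10^-7)(12)/(3.030e-06) = 1.945 Ω
R_total = R_1 + R_2 + R_3 = 2.41 Ω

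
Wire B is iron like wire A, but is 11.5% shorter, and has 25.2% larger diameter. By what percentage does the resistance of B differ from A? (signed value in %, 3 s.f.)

-43.5%

R ∝ L/d², so R_B/R_A = (1 − 11.5/100) × (1 + 25.2/100)⁻²
= 0.885 × 0.638 = 0.5646
(R_B − R_A)/R_A = 0.5646 − 1 = -43.5%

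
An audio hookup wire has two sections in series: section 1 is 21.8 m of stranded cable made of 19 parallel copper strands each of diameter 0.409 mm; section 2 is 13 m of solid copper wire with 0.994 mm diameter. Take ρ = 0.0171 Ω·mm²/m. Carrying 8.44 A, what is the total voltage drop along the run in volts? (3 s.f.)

3.68 V

ρ = 0.0171 Ω·mm²/m = 1.71×10^-8 Ω·m
Section 1: A_strand = π(2.0450e-04)² = 1.314e-07 m²; R₁ = ρL/(N·A_s) = (1.71×10^-8)(21.8)/(19×1.314e-07) = 0.1493 Ω
Section 2: A = π(d/2)² = π(4.9700e-04 m)² = 7.760e-07 m²
R₂ = (1.71×10^-8)(13)/(7.760e-07) = 0.2865 Ω
R = R₁ + R₂ = 0.4358 Ω
V = IR = 8.44 × 0.4358 = 3.68 V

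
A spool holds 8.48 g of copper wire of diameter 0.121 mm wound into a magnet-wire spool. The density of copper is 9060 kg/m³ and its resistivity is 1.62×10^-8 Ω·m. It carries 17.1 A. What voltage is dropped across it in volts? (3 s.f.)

A = π(d/2)² = π(6.0500e-05 m)² = 1.1499e-08 m²
L = m/(density·A) = 0.00848/(9060×1.1499e-08) = 81.4 m
R = ρL/A = (1.62×10^-8)(81.4)/(1.1499e-08) = 114.7 Ω
V = IR = 17.1 × 114.7 = 1960 V

1960 V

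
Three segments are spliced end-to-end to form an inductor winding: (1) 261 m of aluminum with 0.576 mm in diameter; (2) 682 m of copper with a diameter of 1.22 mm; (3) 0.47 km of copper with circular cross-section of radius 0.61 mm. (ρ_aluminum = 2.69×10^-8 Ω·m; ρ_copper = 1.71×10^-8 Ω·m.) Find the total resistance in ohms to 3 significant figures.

43.8 Ω

Seg 1: A = π(d/2)² = π(2.8800e-04 m)² = 2.606e-07 m²
R_1 = (2.69×10^-8)(261)/(2.606e-07) = 26.94 Ω
Seg 2: A = π(d/2)² = π(6.1000e-04 m)² = 1.169e-06 m²
R_2 = (1.71×10^-8)(682)/(1.169e-06) = 9.976 Ω
Seg 3: A = πr² = π(6.1000e-04 m)² = 1.169e-06 m²
R_3 = (1.71×10^-8)(470)/(1.169e-06) = 6.875 Ω
R_total = R_1 + R_2 + R_3 = 43.8 Ω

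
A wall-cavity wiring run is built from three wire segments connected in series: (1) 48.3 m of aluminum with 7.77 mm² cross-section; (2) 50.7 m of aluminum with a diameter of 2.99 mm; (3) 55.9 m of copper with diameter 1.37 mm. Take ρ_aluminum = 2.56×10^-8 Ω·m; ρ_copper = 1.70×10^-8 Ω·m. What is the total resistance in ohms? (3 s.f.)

0.989 Ω

Seg 1: A = 7.77 mm² = 7.770e-06 m²
R_1 = (2.56×10^-8)(48.3)/(7.770e-06) = 0.1591 Ω
Seg 2: A = π(d/2)² = π(1.4950e-03 m)² = 7.022e-06 m²
R_2 = (2.56×10^-8)(50.7)/(7.022e-06) = 0.1848 Ω
Seg 3: A = π(d/2)² = π(6.8500e-04 m)² = 1.474e-06 m²
R_3 = (1.70×10^-8)(55.9)/(1.474e-06) = 0.6447 Ω
R_total = R_1 + R_2 + R_3 = 0.989 Ω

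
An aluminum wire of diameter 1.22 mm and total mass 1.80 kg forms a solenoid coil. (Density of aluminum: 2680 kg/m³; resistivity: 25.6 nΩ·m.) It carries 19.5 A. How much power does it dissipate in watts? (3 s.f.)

4780 W

ρ = 25.6 nΩ·m = 2.56×10^-8 Ω·m
A = π(d/2)² = π(6.1000e-04 m)² = 1.1690e-06 m²
L = m/(density·A) = 1.8/(2680×1.1690e-06) = 574.6 m
R = ρL/A = (2.56×10^-8)(574.6)/(1.1690e-06) = 12.58 Ω
P = I²R = (19.5)² × 12.58 = 4780 W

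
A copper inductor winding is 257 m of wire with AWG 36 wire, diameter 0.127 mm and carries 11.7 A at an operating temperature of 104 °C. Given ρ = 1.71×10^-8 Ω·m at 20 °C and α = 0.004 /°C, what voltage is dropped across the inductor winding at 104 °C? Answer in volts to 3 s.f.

5420 V

A = π(0.127/2 mm)² = π(6.3500e-05 m)² = 1.267e-08 m²
R₍20₎ = ρL/A = (1.71×10^-8)(257)/(1.267e-08) = 346.9 Ω
R₍104₎ = R₍20₎(1 + αΔT) = 346.9 × (1 + 0.004×84) = 463.5 Ω
V = IR = 11.7 × 463.5 = 5420 V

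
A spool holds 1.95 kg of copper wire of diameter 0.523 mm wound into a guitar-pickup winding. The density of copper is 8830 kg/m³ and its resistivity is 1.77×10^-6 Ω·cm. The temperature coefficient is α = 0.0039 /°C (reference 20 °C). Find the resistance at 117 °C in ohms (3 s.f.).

ρ = 1.77×10^-6 Ω·cm = 1.77×10^-8 Ω·m
A = π(d/2)² = π(2.6150e-04 m)² = 2.1483e-07 m²
L = m/(density·A) = 1.95/(8830×2.1483e-07) = 1028 m
R = ρL/A = (1.77×10^-8)(1028)/(2.1483e-07) = 84.7 Ω
R(117 °C) = 84.7 × (1 + 0.0039×97) = 117 Ω

117 Ω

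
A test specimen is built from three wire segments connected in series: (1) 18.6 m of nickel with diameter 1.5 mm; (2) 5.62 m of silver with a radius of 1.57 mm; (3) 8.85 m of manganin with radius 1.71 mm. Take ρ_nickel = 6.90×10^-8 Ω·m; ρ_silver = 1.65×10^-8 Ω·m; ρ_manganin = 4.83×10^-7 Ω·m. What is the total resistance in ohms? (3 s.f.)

1.20 Ω

Seg 1: A = π(d/2)² = π(7.5000e-04 m)² = 1.767e-06 m²
R_1 = (6.90×10^-8)(18.6)/(1.767e-06) = 0.7263 Ω
Seg 2: A = πr² = π(1.5700e-03 m)² = 7.744e-06 m²
R_2 = (1.65×10^-8)(5.62)/(7.744e-06) = 0.01197 Ω
Seg 3: A = πr² = π(1.7100e-03 m)² = 9.186e-06 m²
R_3 = (4.83×10^-7)(8.85)/(9.186e-06) = 0.4653 Ω
R_total = R_1 + R_2 + R_3 = 1.20 Ω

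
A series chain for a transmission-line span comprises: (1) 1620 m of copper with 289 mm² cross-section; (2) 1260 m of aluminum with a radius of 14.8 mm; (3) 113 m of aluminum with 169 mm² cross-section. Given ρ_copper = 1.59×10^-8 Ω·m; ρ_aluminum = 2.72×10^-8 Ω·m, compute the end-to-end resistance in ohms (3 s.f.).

0.157 Ω

Seg 1: A = 289 mm² = 2.890e-04 m²
R_1 = (1.59×10^-8)(1620)/(2.890e-04) = 0.08913 Ω
Seg 2: A = πr² = π(1.4800e-02 m)² = 6.881e-04 m²
R_2 = (2.72×10^-8)(1260)/(6.881e-04) = 0.0498 Ω
Seg 3: A = 169 mm² = 1.690e-04 m²
R_3 = (2.72×10^-8)(113)/(1.690e-04) = 0.01819 Ω
R_total = R_1 + R_2 + R_3 = 0.157 Ω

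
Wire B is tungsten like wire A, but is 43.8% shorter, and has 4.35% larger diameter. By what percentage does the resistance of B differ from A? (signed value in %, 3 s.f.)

R ∝ L/d², so R_B/R_A = (1 − 43.8/100) × (1 + 4.35/100)⁻²
= 0.562 × 0.9184 = 0.5161
(R_B − R_A)/R_A = 0.5161 − 1 = -48.4%

-48.4%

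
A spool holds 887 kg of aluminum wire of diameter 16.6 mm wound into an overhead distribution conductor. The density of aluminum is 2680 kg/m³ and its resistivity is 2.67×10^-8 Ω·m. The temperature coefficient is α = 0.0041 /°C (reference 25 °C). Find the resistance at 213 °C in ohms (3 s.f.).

A = π(d/2)² = π(8.3000e-03 m)² = 2.1642e-04 m²
L = m/(density·A) = 887/(2680×2.1642e-04) = 1529 m
R = ρL/A = (2.67×10^-8)(1529)/(2.1642e-04) = 0.1887 Ω
R(213 °C) = 0.1887 × (1 + 0.0041×188) = 0.334 Ω

0.334 Ω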